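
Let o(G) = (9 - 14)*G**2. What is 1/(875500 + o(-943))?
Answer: -1/3570745 ≈ -2.8005e-7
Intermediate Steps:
o(G) = -5*G**2
1/(875500 + o(-943)) = 1/(875500 - 5*(-943)**2) = 1/(875500 - 5*889249) = 1/(875500 - 4446245) = 1/(-3570745) = -1/3570745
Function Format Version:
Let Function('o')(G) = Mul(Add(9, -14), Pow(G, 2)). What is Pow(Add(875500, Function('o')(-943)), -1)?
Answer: Rational(-1, 3570745) ≈ -2.8005e-7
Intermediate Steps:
Function('o')(G) = Mul(-5, Pow(G, 2))
Pow(Add(875500, Function('o')(-943)), -1) = Pow(Add(875500, Mul(-5, Pow(-943, 2))), -1) = Pow(Add(875500, Mul(-5, 889249)), -1) = Pow(Add(875500, -4446245), -1) = Pow(-3570745, -1) = Rational(-1, 3570745)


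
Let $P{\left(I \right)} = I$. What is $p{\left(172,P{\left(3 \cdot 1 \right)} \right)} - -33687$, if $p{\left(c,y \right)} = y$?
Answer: $33690$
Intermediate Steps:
$p{\left(172,P{\left(3 \cdot 1 \right)} \right)} - -33687 = 3 \cdot 1 - -33687 = 3 + 33687 = 33690$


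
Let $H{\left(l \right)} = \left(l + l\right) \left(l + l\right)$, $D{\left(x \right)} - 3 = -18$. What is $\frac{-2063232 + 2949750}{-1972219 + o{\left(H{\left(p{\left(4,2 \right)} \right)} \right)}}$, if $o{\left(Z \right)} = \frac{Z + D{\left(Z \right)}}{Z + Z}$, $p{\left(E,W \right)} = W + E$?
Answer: $- \frac{85105728}{189332981} \approx -0.4495$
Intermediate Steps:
$D{\left(x \right)} = -15$ ($D{\left(x \right)} = 3 - 18 = -15$)
$p{\left(E,W \right)} = E + W$
$H{\left(l \right)} = 4 l^{2}$ ($H{\left(l \right)} = 2 l 2 l = 4 l^{2}$)
$o{\left(Z \right)} = \frac{-15 + Z}{2 Z}$ ($o{\left(Z \right)} = \frac{Z - 15}{Z + Z} = \frac{-15 + Z}{2 Z}$)
$\frac{-2063232 + 2949750}{-1972219 + o{\left(H{\left(p{\left(4,2 \right)} \right)} \right)}} = \frac{-2063232 + 2949750}{-1972219 + \frac{-15 + 4 \left(4 + 2\right)^{2}}{2 \cdot 4 \left(4 + 2\right)^{2}}} = \frac{886518}{-1972219 + \frac{-15 + 4 \cdot 6^{2}}{2 \cdot 4 \cdot 6^{2}}} = \frac{886518}{-1972219 + \frac{-15 + 4 \cdot 36}{2 \cdot 4 \cdot 36}} = \frac{886518}{-1972219 + \frac{-15 + 144}{2 \cdot 144}} = \frac{886518}{-1972219 + \frac{1}{2} \cdot \frac{1}{144} \cdot 129} = \frac{886518}{-1972219 + \frac{43}{96}} = \frac{886518}{- \frac{189332981}{96}} = 886518 \left(- \frac{96}{189332981}\right) = - \frac{85105728}{189332981}$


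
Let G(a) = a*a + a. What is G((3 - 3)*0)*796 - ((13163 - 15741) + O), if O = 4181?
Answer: -1603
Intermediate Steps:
G(a) = a + a² (G(a) = a² + a = a + a²)
G((3 - 3)*0)*796 - ((13163 - 15741) + O) = (((3 - 3)*0)*(1 + (3 - 3)*0))*796 - ((13163 - 15741) + 4181) = ((0*0)*(1 + 0*0))*796 - (-2578 + 4181) = (0*(1 + 0))*796 - 1*1603 = (0*1)*796 - 1603 = 0*796 - 1603 = 0 - 1603 = -1603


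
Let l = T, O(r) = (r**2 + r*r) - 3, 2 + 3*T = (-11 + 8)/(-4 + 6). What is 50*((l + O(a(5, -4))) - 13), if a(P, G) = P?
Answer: 4925/3 ≈ 1641.7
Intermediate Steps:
T = -7/6 (T = -2/3 + ((-11 + 8)/(-4 + 6))/3 = -2/3 + (-3/2)/3 = -2/3 + (-3*1/2)/3 = -2/3 + (1/3)*(-3/2) = -2/3 - 1/2 = -7/6 ≈ -1.1667)
O(r) = -3 + 2*r**2 (O(r) = (r**2 + r**2) - 3 = 2*r**2 - 3 = -3 + 2*r**2)
l = -7/6 ≈ -1.1667
50*((l + O(a(5, -4))) - 13) = 50*((-7/6 + (-3 + 2*5**2)) - 13) = 50*((-7/6 + (-3 + 2*25)) - 13) = 50*((-7/6 + (-3 + 50)) - 13) = 50*((-7/6 + 47) - 13) = 50*(275/6 - 13) = 50*(197/6) = 4925/3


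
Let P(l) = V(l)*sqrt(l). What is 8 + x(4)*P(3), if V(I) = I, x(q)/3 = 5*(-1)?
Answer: 8 - 45*sqrt(3) ≈ -69.942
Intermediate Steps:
x(q) = -15 (x(q) = 3*(5*(-1)) = 3*(-5) = -15)
P(l) = l**(3/2) (P(l) = l*sqrt(l) = l**(3/2))
8 + x(4)*P(3) = 8 - 45*sqrt(3)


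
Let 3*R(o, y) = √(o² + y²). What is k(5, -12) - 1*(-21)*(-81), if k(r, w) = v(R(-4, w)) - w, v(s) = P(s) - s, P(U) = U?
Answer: -1689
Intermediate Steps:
R(o, y) = √(o² + y²)/3
v(s) = 0 (v(s) = s - s = 0)
k(r, w) = -w (k(r, w) = 0 - w = -w)
k(5, -12) - 1*(-21)*(-81) = -1*(-12) - 1*(-21)*(-81) = 12 + 21*(-81) = 12 - 1701 = -1689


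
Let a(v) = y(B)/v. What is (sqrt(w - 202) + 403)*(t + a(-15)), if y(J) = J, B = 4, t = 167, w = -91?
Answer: 1007903/15 + 2501*I*sqrt(293)/15 ≈ 67194.0 + 2854.0*I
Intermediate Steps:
a(v) = 4/v
(sqrt(w - 202) + 403)*(t + a(-15)) = (sqrt(-91 - 202) + 403)*(167 + 4/(-15)) = (sqrt(-293) + 403)*(167 + 4*(-1/15)) = (I*sqrt(293) + 403)*(167 - 4/15) = (403 + I*sqrt(293))*(2501/15) = 1007903/15 + 2501*I*sqrt(293)/15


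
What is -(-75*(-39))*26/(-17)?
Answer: 76050/17 ≈ 4473.5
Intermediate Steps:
-(-75*(-39))*26/(-17) = -2925*26*(-1/17) = -2925*(-26)/17 = -1*(-76050/17) = 76050/17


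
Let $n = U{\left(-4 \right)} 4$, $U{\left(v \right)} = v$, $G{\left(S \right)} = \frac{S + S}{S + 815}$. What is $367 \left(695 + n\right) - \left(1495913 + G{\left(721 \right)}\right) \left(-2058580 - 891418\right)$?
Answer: $\frac{1694570256703207}{384} \approx 4.4129 \cdot 10^{12}$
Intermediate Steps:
$G{\left(S \right)} = \frac{2 S}{815 + S}$
$n = -16$ ($n = \left(-4\right) 4 = -16$)
$367 \left(695 + n\right) - \left(1495913 + G{\left(721 \right)}\right) \left(-2058580 - 891418\right) = 367 \left(695 - 16\right) - \left(1495913 + 2 \cdot 721 \frac{1}{815 + 721}\right) \left(-2058580 - 891418\right) = 367 \cdot 679 - \left(1495913 + 2 \cdot 721 \cdot \frac{1}{1536}\right) \left(-2949998\right) = 249193 - \left(1495913 + 2 \cdot 721 \cdot \frac{1}{1536}\right) \left(-2949998\right) = 249193 - \left(1495913 + \frac{721}{768}\right) \left(-2949998\right) = 249193 - \frac{1148861905}{768} \left(-2949998\right) = 249193 - - \frac{1694570161013095}{384} = 249193 + \frac{1694570161013095}{384} = \frac{1694570256703207}{384}$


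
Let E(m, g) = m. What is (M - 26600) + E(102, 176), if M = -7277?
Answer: -33775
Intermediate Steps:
(M - 26600) + E(102, 176) = (-7277 - 26600) + 102 = -33877 + 102 = -33775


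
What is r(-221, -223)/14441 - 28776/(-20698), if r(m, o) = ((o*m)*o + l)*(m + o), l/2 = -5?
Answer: 7214188716696/21349987 ≈ 3.3790e+5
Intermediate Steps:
l = -10 (l = 2*(-5) = -10)
r(m, o) = (-10 + m*o²)*(m + o) (r(m, o) = ((o*m)*o - 10)*(m + o) = ((m*o)*o - 10)*(m + o) = (m*o² - 10)*(m + o) = (-10 + m*o²)*(m + o))
r(-221, -223)/14441 - 28776/(-20698) = (-10*(-221) - 10*(-223) - 221*(-223)³ + (-221)²*(-223)²)/14441 - 28776/(-20698) = (2210 + 2230 - 221*(-11089567) + 48841*49729)*(1/14441) - 28776*(-1/20698) = (2210 + 2230 + 2450794307 + 2428814089)*(1/14441) + 14388/10349 = 4879612836*(1/14441) + 14388/10349 = 697087548/2063 + 14388/10349 = 7214188716696/21349987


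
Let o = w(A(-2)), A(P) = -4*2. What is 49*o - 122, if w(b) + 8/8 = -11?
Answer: -710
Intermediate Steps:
A(P) = -8
w(b) = -12 (w(b) = -1 - 11 = -12)
o = -12
49*o - 122 = 49*(-12) - 122 = -588 - 122 = -710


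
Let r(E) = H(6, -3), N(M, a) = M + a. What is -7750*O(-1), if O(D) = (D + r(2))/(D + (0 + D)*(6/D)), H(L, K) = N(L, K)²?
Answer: -12400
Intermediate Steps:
H(L, K) = (K + L)² (H(L, K) = (L + K)² = (K + L)²)
r(E) = 9 (r(E) = (-3 + 6)² = 3² = 9)
O(D) = (9 + D)/(6 + D) (O(D) = (D + 9)/(D + (0 + D)*(6/D)) = (9 + D)/(D + D*(6/D)) = (9 + D)/(D + 6) = (9 + D)/(6 + D))
-7750*O(-1) = -7750*(9 - 1)/(6 - 1) = -7750*8/5 = -12400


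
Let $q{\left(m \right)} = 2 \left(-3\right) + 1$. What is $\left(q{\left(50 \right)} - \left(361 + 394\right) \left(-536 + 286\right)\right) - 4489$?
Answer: $184256$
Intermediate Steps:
$q{\left(m \right)} = -5$ ($q{\left(m \right)} = -6 + 1 = -5$)
$\left(q{\left(50 \right)} - \left(361 + 394\right) \left(-536 + 286\right)\right) - 4489 = \left(-5 - \left(361 + 394\right) \left(-536 + 286\right)\right) - 4489 = \left(-5 - 755 \left(-250\right)\right) - 4489 = \left(-5 - -188750\right) - 4489 = \left(-5 + 188750\right) - 4489 = 188745 - 4489 = 184256$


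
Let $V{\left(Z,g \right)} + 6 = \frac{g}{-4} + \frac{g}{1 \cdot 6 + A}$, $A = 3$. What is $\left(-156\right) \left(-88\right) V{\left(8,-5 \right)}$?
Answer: $- \frac{218504}{3} \approx -72835.0$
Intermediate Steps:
$V{\left(Z,g \right)} = -6 - \frac{5 g}{36}$ ($V{\left(Z,g \right)} = -6 + \left(\frac{g}{-4} + \frac{g}{1 \cdot 6 + 3}\right) = -6 + \left(g \left(- \frac{1}{4}\right) + \frac{g}{6 + 3}\right) = -6 - \left(\frac{g}{4} - \frac{g}{9}\right) = -6 - \left(\frac{g}{4} - g \frac{1}{9}\right) = -6 + \left(- \frac{g}{4} + \frac{g}{9}\right) = -6 - \frac{5 g}{36}$)
$\left(-156\right) \left(-88\right) V{\left(8,-5 \right)} = \left(-156\right) \left(-88\right) \left(-6 - - \frac{25}{36}\right) = 13728 \left(-6 + \frac{25}{36}\right) = 13728 \left(- \frac{191}{36}\right) = - \frac{218504}{3}$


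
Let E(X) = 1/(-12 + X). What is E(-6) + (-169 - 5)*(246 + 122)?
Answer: -1152577/18 ≈ -64032.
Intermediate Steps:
E(-6) + (-169 - 5)*(246 + 122) = 1/(-12 - 6) + (-169 - 5)*(246 + 122) = 1/(-18) - 174*368 = -1/18 - 64032 = -1152577/18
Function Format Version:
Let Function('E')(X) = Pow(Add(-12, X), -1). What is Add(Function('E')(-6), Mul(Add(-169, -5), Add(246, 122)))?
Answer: Rational(-1152577, 18) ≈ -64032.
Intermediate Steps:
Add(Function('E')(-6), Mul(Add(-169, -5), Add(246, 122))) = Add(Pow(Add(-12, -6), -1), Mul(Add(-169, -5), Add(246, 122))) = Add(Pow(-18, -1), Mul(-174, 368)) = Add(Rational(-1, 18), -64032) = Rational(-1152577, 18)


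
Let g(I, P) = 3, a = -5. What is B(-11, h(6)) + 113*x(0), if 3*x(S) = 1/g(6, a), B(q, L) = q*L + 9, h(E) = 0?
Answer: 194/9 ≈ 21.556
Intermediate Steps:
B(q, L) = 9 + L*q (B(q, L) = L*q + 9 = 9 + L*q)
x(S) = ⅑ (x(S) = (⅓)/3 = (⅓)*(⅓) = ⅑)
B(-11, h(6)) + 113*x(0) = (9 + 0*(-11)) + 113*(⅑) = (9 + 0) + 113/9 = 9 + 113/9 = 194/9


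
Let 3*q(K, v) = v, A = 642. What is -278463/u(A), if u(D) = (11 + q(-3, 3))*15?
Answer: -92821/60 ≈ -1547.0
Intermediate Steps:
q(K, v) = v/3
u(D) = 180 (u(D) = (11 + (1/3)*3)*15 = (11 + 1)*15 = 12*15 = 180)
-278463/u(A) = -278463/180 = -278463*1/180 = -92821/60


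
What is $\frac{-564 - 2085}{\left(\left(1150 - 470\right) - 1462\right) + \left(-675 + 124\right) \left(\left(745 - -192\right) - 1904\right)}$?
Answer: $- \frac{883}{177345} \approx -0.004979$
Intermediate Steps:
$\frac{-564 - 2085}{\left(\left(1150 - 470\right) - 1462\right) + \left(-675 + 124\right) \left(\left(745 - -192\right) - 1904\right)} = - \frac{2649}{\left(680 - 1462\right) - 551 \left(\left(745 + 192\right) - 1904\right)} = - \frac{2649}{-782 - 551 \left(937 - 1904\right)} = - \frac{2649}{-782 - -532817} = - \frac{2649}{-782 + 532817} = - \frac{2649}{532035} = \left(-2649\right) \frac{1}{532035} = - \frac{883}{177345}$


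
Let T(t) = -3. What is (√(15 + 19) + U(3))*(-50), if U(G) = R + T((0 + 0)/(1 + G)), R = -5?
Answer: 400 - 50*√34 ≈ 108.45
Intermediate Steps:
U(G) = -8 (U(G) = -5 - 3 = -8)
(√(15 + 19) + U(3))*(-50) = (√(15 + 19) - 8)*(-50) = (√34 - 8)*(-50) = (-8 + √34)*(-50) = 400 - 50*√34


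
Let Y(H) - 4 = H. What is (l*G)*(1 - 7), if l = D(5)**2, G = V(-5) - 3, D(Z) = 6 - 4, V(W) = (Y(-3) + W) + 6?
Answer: 24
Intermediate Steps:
Y(H) = 4 + H
V(W) = 7 + W (V(W) = ((4 - 3) + W) + 6 = (1 + W) + 6 = 7 + W)
D(Z) = 2
G = -1 (G = (7 - 5) - 3 = 2 - 3 = -1)
l = 4 (l = 2**2 = 4)
(l*G)*(1 - 7) = (4*(-1))*(1 - 7) = -4*(-6) = 24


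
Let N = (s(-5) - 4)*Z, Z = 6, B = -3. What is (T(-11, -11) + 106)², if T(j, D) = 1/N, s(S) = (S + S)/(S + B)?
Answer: 12222016/1089 ≈ 11223.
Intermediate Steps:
s(S) = 2*S/(-3 + S) (s(S) = (S + S)/(S - 3) = (2*S)/(-3 + S) = 2*S/(-3 + S))
N = -33/2 (N = (2*(-5)/(-3 - 5) - 4)*6 = (2*(-5)/(-8) - 4)*6 = (2*(-5)*(-⅛) - 4)*6 = (5/4 - 4)*6 = -11/4*6 = -33/2 ≈ -16.500)
T(j, D) = -2/33 (T(j, D) = 1/(-33/2) = -2/33)
(T(-11, -11) + 106)² = (-2/33 + 106)² = (3496/33)² = 12222016/1089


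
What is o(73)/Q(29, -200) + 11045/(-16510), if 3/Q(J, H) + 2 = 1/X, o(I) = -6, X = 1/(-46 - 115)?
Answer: 1074243/3302 ≈ 325.33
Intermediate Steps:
X = -1/161 (X = 1/(-161) = -1/161 ≈ -0.0062112)
Q(J, H) = -3/163 (Q(J, H) = 3/(-2 + 1/(-1/161)) = 3/(-2 - 161) = 3/(-163) = 3*(-1/163) = -3/163)
o(73)/Q(29, -200) + 11045/(-16510) = -6/(-3/163) + 11045/(-16510) = -6*(-163/3) + 11045*(-1/16510) = 326 - 2209/3302 = 1074243/3302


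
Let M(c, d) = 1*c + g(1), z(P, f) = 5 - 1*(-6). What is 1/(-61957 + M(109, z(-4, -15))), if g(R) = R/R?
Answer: -1/61847 ≈ -1.6169e-5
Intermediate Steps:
z(P, f) = 11 (z(P, f) = 5 + 6 = 11)
g(R) = 1
M(c, d) = 1 + c (M(c, d) = 1*c + 1 = c + 1 = 1 + c)
1/(-61957 + M(109, z(-4, -15))) = 1/(-61957 + (1 + 109)) = 1/(-61957 + 110) = 1/(-61847) = -1/61847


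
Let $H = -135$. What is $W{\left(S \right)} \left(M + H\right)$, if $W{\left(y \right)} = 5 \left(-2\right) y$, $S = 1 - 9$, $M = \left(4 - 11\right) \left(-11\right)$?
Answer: $-4640$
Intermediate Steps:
$M = 77$ ($M = \left(-7\right) \left(-11\right) = 77$)
$S = -8$ ($S = 1 - 9 = -8$)
$W{\left(y \right)} = - 10 y$
$W{\left(S \right)} \left(M + H\right) = \left(-10\right) \left(-8\right) \left(77 - 135\right) = 80 \left(-58\right) = -4640$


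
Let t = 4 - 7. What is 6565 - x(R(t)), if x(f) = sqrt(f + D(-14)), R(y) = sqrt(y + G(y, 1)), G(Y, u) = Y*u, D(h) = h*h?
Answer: 6565 - sqrt(196 + I*sqrt(6)) ≈ 6551.0 - 0.08748*I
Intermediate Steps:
t = -3
D(h) = h**2
R(y) = sqrt(2)*sqrt(y) (R(y) = sqrt(y + y*1) = sqrt(y + y) = sqrt(2*y) = sqrt(2)*sqrt(y))
x(f) = sqrt(196 + f) (x(f) = sqrt(f + (-14)**2) = sqrt(f + 196) = sqrt(196 + f))
6565 - x(R(t)) = 6565 - sqrt(196 + sqrt(2)*sqrt(-3)) = 6565 - sqrt(196 + sqrt(2)*(I*sqrt(3))) = 6565 - sqrt(196 + I*sqrt(6))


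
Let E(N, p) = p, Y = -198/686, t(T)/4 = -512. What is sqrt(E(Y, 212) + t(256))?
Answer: 6*I*sqrt(51) ≈ 42.849*I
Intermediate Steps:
t(T) = -2048 (t(T) = 4*(-512) = -2048)
Y = -99/343 (Y = -198*1/686 = -99/343 ≈ -0.28863)
sqrt(E(Y, 212) + t(256)) = sqrt(212 - 2048) = sqrt(-1836) = 6*I*sqrt(51)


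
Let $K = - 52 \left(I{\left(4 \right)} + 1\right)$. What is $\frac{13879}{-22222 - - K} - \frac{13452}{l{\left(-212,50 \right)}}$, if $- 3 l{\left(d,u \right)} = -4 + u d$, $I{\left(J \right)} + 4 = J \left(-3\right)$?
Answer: $- \frac{253121567}{56842742} \approx -4.453$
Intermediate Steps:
$I{\left(J \right)} = -4 - 3 J$ ($I{\left(J \right)} = -4 + J \left(-3\right) = -4 - 3 J$)
$K = 780$ ($K = - 52 \left(\left(-4 - 12\right) + 1\right) = - 52 \left(-16 + 1\right) = \left(-52\right) \left(-15\right) = 780$)
$l{\left(d,u \right)} = \frac{4}{3} - \frac{d u}{3}$ ($l{\left(d,u \right)} = - \frac{-4 + u d}{3} = - \frac{-4 + d u}{3} = \frac{4}{3} - \frac{d u}{3}$)
$\frac{13879}{-22222 - - K} - \frac{13452}{l{\left(-212,50 \right)}} = \frac{13879}{-22222 - \left(-1\right) 780} - \frac{13452}{\frac{4}{3} - \left(- \frac{212}{3}\right) 50} = \frac{13879}{-22222 - -780} - \frac{13452}{\frac{4}{3} + \frac{10600}{3}} = \frac{13879}{-22222 + 780} - \frac{13452}{\frac{10604}{3}} = \frac{13879}{-21442} - \frac{10089}{2651} = 13879 \left(- \frac{1}{21442}\right) - \frac{10089}{2651} = - \frac{13879}{21442} - \frac{10089}{2651} = - \frac{253121567}{56842742}$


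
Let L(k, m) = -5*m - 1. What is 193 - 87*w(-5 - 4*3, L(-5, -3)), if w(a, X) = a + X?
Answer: 454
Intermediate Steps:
L(k, m) = -1 - 5*m
w(a, X) = X + a
193 - 87*w(-5 - 4*3, L(-5, -3)) = 193 - 87*((-1 - 5*(-3)) + (-5 - 4*3)) = 193 - 87*((-1 + 15) + (-5 - 12)) = 193 - 87*(14 - 17) = 193 - 87*(-3) = 193 + 261 = 454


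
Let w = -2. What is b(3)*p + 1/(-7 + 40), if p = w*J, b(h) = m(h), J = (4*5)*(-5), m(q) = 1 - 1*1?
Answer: 1/33 ≈ 0.030303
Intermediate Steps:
m(q) = 0 (m(q) = 1 - 1 = 0)
J = -100 (J = 20*(-5) = -100)
b(h) = 0
p = 200 (p = -2*(-100) = 200)
b(3)*p + 1/(-7 + 40) = 0*200 + 1/(-7 + 40) = 0 + 1/33 = 1/33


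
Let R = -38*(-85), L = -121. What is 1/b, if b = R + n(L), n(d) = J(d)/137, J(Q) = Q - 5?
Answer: 137/442384 ≈ 0.00030969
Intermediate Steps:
J(Q) = -5 + Q
n(d) = -5/137 + d/137 (n(d) = (-5 + d)/137 = (-5 + d)*(1/137) = -5/137 + d/137)
R = 3230
b = 442384/137 (b = 3230 + (-5/137 + (1/137)*(-121)) = 3230 + (-5/137 - 121/137) = 3230 - 126/137 = 442384/137 ≈ 3229.1)
1/b = 1/(442384/137) = 137/442384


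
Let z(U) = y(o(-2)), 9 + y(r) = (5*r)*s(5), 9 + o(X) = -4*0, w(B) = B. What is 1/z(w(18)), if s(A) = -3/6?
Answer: 2/27 ≈ 0.074074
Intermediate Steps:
s(A) = -½ (s(A) = -3*⅙ = -½)
o(X) = -9 (o(X) = -9 - 4*0 = -9 + 0 = -9)
y(r) = -9 - 5*r/2 (y(r) = -9 + (5*r)*(-½) = -9 - 5*r/2)
z(U) = 27/2 (z(U) = -9 - 5/2*(-9) = -9 + 45/2 = 27/2)
1/z(w(18)) = 1/(27/2) = 2/27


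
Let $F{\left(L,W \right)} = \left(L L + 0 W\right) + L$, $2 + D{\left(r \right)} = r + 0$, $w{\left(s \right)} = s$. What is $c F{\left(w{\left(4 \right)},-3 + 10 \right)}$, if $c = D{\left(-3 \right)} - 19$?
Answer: $-480$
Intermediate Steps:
$D{\left(r \right)} = -2 + r$ ($D{\left(r \right)} = -2 + \left(r + 0\right) = -2 + r$)
$c = -24$ ($c = \left(-2 - 3\right) - 19 = -5 - 19 = -24$)
$F{\left(L,W \right)} = L + L^{2}$ ($F{\left(L,W \right)} = \left(L^{2} + 0\right) + L = L^{2} + L = L + L^{2}$)
$c F{\left(w{\left(4 \right)},-3 + 10 \right)} = - 24 \cdot 4 \left(1 + 4\right) = - 24 \cdot 4 \cdot 5 = \left(-24\right) 20 = -480$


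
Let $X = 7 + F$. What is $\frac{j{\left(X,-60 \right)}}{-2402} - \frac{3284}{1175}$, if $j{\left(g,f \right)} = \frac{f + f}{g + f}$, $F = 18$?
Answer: $- \frac{27622688}{9878225} \approx -2.7963$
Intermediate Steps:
$X = 25$ ($X = 7 + 18 = 25$)
$j{\left(g,f \right)} = \frac{2 f}{f + g}$
$\frac{j{\left(X,-60 \right)}}{-2402} - \frac{3284}{1175} = \frac{2 \left(-60\right) \frac{1}{-60 + 25}}{-2402} - \frac{3284}{1175} = 2 \left(-60\right) \frac{1}{-35} \left(- \frac{1}{2402}\right) - \frac{3284}{1175} = 2 \left(-60\right) \left(- \frac{1}{35}\right) \left(- \frac{1}{2402}\right) - \frac{3284}{1175} = \frac{24}{7} \left(- \frac{1}{2402}\right) - \frac{3284}{1175} = - \frac{12}{8407} - \frac{3284}{1175} = - \frac{27622688}{9878225}$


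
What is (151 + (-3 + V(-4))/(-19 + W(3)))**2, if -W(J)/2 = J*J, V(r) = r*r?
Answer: 31069476/1369 ≈ 22695.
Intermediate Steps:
V(r) = r**2
W(J) = -2*J**2 (W(J) = -2*J*J = -2*J**2)
(151 + (-3 + V(-4))/(-19 + W(3)))**2 = (151 + (-3 + (-4)**2)/(-19 - 2*3**2))**2 = (151 + (-3 + 16)/(-19 - 2*9))**2 = (151 + 13/(-19 - 18))**2 = (151 + 13/(-37))**2 = (151 + 13*(-1/37))**2 = (151 - 13/37)**2 = (5574/37)**2 = 31069476/1369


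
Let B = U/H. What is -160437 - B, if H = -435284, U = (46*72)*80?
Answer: -17458848537/108821 ≈ -1.6044e+5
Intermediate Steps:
U = 264960 (U = 3312*80 = 264960)
B = -66240/108821 (B = 264960/(-435284) = 264960*(-1/435284) = -66240/108821 ≈ -0.60871)
-160437 - B = -160437 - 1*(-66240/108821) = -160437 + 66240/108821 = -17458848537/108821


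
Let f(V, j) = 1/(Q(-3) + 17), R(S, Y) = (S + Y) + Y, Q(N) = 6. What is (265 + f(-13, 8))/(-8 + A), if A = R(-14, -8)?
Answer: -3048/437 ≈ -6.9748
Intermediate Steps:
R(S, Y) = S + 2*Y
A = -30 (A = -14 + 2*(-8) = -14 - 16 = -30)
f(V, j) = 1/23 (f(V, j) = 1/(6 + 17) = 1/23)
(265 + f(-13, 8))/(-8 + A) = (265 + 1/23)/(-8 - 30) = (6096/23)/(-38) = (6096/23)*(-1/38) = -3048/437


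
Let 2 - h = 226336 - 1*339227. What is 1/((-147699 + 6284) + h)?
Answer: -1/28522 ≈ -3.5061e-5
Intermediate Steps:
h = 112893 (h = 2 - (226336 - 1*339227) = 2 - (226336 - 339227) = 2 - 1*(-112891) = 2 + 112891 = 112893)
1/((-147699 + 6284) + h) = 1/((-147699 + 6284) + 112893) = 1/(-141415 + 112893) = 1/(-28522) = -1/28522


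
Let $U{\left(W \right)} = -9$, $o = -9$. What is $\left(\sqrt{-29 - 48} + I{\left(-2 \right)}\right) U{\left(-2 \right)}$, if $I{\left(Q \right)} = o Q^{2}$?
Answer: $324 - 9 i \sqrt{77} \approx 324.0 - 78.975 i$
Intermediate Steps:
$I{\left(Q \right)} = - 9 Q^{2}$
$\left(\sqrt{-29 - 48} + I{\left(-2 \right)}\right) U{\left(-2 \right)} = \left(\sqrt{-29 - 48} - 9 \left(-2\right)^{2}\right) \left(-9\right) = \left(\sqrt{-77} - 36\right) \left(-9\right) = \left(i \sqrt{77} - 36\right) \left(-9\right) = \left(-36 + i \sqrt{77}\right) \left(-9\right) = 324 - 9 i \sqrt{77}$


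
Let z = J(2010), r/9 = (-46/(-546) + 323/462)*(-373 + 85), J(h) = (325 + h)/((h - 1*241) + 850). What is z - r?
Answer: 5325611975/2621619 ≈ 2031.4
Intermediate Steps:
J(h) = (325 + h)/(609 + h) (J(h) = (325 + h)/((h - 241) + 850) = (325 + h)/((-241 + h) + 850) = (325 + h)/(609 + h))
r = -2032560/1001 (r = 9*((-46/(-546) + 323/462)*(-373 + 85)) = 9*((-46*(-1/546) + 323*(1/462))*(-288)) = 9*((23/273 + 323/462)*(-288)) = 9*((4705/6006)*(-288)) = 9*(-225840/1001) = -2032560/1001 ≈ -2030.5)
z = 2335/2619 (z = (325 + 2010)/(609 + 2010) = 2335/2619 ≈ 0.89156)
z - r = 2335/2619 - 1*(-2032560/1001) = 2335/2619 + 2032560/1001 = 5325611975/2621619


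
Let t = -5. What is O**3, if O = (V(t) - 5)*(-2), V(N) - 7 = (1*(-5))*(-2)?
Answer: -13824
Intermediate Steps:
V(N) = 17 (V(N) = 7 + (1*(-5))*(-2) = 7 - 5*(-2) = 7 + 10 = 17)
O = -24 (O = (17 - 5)*(-2) = 12*(-2) = -24)
O**3 = (-24)**3 = -13824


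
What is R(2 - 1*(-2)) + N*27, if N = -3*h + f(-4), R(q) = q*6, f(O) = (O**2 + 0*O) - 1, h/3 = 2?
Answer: -57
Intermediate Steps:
h = 6 (h = 3*2 = 6)
f(O) = -1 + O**2 (f(O) = (O**2 + 0) - 1 = O**2 - 1 = -1 + O**2)
R(q) = 6*q
N = -3 (N = -3*6 + (-1 + (-4)**2) = -18 + (-1 + 16) = -18 + 15 = -3)
R(2 - 1*(-2)) + N*27 = 6*(2 - 1*(-2)) - 3*27 = 6*(2 + 2) - 81 = 6*4 - 81 = 24 - 81 = -57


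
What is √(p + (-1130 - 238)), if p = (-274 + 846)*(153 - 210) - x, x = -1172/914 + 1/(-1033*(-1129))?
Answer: I*√9649963033219910519067/532979449 ≈ 184.31*I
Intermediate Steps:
x = -683426145/532979449 (x = -1172*1/914 - 1/1033*(-1/1129) = -586/457 + 1/1166257 = -683426145/532979449 ≈ -1.2823)
p = -17376578529051/532979449 (p = (-274 + 846)*(153 - 210) - 1*(-683426145/532979449) = 572*(-57) + 683426145/532979449 = -32604 + 683426145/532979449 = -17376578529051/532979449 ≈ -32603.)
√(p + (-1130 - 238)) = √(-17376578529051/532979449 + (-1130 - 238)) = √(-17376578529051/532979449 - 1368) = √(-18105694415283/532979449) = I*√9649963033219910519067/532979449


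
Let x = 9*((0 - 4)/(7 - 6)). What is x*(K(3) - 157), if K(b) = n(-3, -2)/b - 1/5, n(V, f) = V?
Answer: 28476/5 ≈ 5695.2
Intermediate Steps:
K(b) = -⅕ - 3/b (K(b) = -3/b - 1/5 = -3/b - 1*⅕ = -3/b - ⅕ = -⅕ - 3/b)
x = -36 (x = 9*(-4/1) = 9*(-4*1) = 9*(-4) = -36)
x*(K(3) - 157) = -36*((⅕)*(-15 - 1*3)/3 - 157) = -36*((⅕)*(⅓)*(-15 - 3) - 157) = -36*((⅕)*(⅓)*(-18) - 157) = -36*(-6/5 - 157) = -36*(-791/5) = 28476/5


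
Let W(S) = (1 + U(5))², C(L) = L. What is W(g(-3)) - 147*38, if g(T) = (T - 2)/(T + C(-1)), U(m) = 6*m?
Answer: -4625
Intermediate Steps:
g(T) = (-2 + T)/(-1 + T) (g(T) = (T - 2)/(T - 1) = (-2 + T)/(-1 + T))
W(S) = 961 (W(S) = (1 + 6*5)² = (1 + 30)² = 31² = 961)
W(g(-3)) - 147*38 = 961 - 147*38 = 961 - 5586 = -4625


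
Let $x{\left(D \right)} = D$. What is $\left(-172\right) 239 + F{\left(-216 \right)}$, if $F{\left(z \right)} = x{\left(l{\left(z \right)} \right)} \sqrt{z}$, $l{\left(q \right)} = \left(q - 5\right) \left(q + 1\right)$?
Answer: $-41108 + 285090 i \sqrt{6} \approx -41108.0 + 6.9833 \cdot 10^{5} i$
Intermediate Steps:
$l{\left(q \right)} = \left(1 + q\right) \left(-5 + q\right)$ ($l{\left(q \right)} = \left(-5 + q\right) \left(1 + q\right) = \left(1 + q\right) \left(-5 + q\right)$)
$F{\left(z \right)} = \sqrt{z} \left(-5 + z^{2} - 4 z\right)$ ($F{\left(z \right)} = \left(-5 + z^{2} - 4 z\right) \sqrt{z} = \sqrt{z} \left(-5 + z^{2} - 4 z\right)$)
$\left(-172\right) 239 + F{\left(-216 \right)} = \left(-172\right) 239 + \sqrt{-216} \left(-5 + \left(-216\right)^{2} - -864\right) = -41108 + 6 i \sqrt{6} \left(-5 + 46656 + 864\right) = -41108 + 6 i \sqrt{6} \cdot 47515 = -41108 + 285090 i \sqrt{6}$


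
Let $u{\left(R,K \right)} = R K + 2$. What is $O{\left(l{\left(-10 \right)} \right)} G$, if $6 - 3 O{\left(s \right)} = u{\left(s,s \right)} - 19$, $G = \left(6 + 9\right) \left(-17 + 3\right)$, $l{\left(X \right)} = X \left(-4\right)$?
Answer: $110390$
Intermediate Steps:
$l{\left(X \right)} = - 4 X$
$G = -210$ ($G = 15 \left(-14\right) = -210$)
$u{\left(R,K \right)} = 2 + K R$ ($u{\left(R,K \right)} = K R + 2 = 2 + K R$)
$O{\left(s \right)} = \frac{23}{3} - \frac{s^{2}}{3}$ ($O{\left(s \right)} = 2 - \frac{\left(2 + s s\right) - 19}{3} = 2 - \frac{\left(2 + s^{2}\right) - 19}{3} = 2 - \frac{-17 + s^{2}}{3} = 2 - \left(- \frac{17}{3} + \frac{s^{2}}{3}\right) = \frac{23}{3} - \frac{s^{2}}{3}$)
$O{\left(l{\left(-10 \right)} \right)} G = \left(\frac{23}{3} - \frac{\left(\left(-4\right) \left(-10\right)\right)^{2}}{3}\right) \left(-210\right) = \left(\frac{23}{3} - \frac{40^{2}}{3}\right) \left(-210\right) = \left(\frac{23}{3} - \frac{1600}{3}\right) \left(-210\right) = \left(- \frac{1577}{3}\right) \left(-210\right) = 110390$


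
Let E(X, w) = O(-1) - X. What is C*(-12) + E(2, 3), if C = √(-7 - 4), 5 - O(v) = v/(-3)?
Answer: 8/3 - 12*I*√11 ≈ 2.6667 - 39.799*I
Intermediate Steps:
O(v) = 5 + v/3 (O(v) = 5 - v/(-3) = 5 - v*(-1)/3 = 5 - (-1)*v/3 = 5 + v/3)
E(X, w) = 14/3 - X (E(X, w) = (5 + (⅓)*(-1)) - X = (5 - ⅓) - X = 14/3 - X)
C = I*√11 (C = √(-11) = I*√11 ≈ 3.3166*I)
C*(-12) + E(2, 3) = (I*√11)*(-12) + (14/3 - 1*2) = -12*I*√11 + (14/3 - 2) = -12*I*√11 + 8/3 = 8/3 - 12*I*√11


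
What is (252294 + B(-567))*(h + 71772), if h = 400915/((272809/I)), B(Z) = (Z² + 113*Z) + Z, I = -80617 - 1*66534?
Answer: -20067947943417465/272809 ≈ -7.3560e+10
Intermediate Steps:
I = -147151 (I = -80617 - 66534 = -147151)
B(Z) = Z² + 114*Z
h = -58995043165/272809 (h = 400915/((272809/(-147151))) = 400915/((272809*(-1/147151))) = 400915/(-272809/147151) = 400915*(-147151/272809) = -58995043165/272809 ≈ -2.1625e+5)
(252294 + B(-567))*(h + 71772) = (252294 - 567*(114 - 567))*(-58995043165/272809 + 71772) = (252294 - 567*(-453))*(-39414995617/272809) = (252294 + 256851)*(-39414995617/272809) = 509145*(-39414995617/272809) = -20067947943417465/272809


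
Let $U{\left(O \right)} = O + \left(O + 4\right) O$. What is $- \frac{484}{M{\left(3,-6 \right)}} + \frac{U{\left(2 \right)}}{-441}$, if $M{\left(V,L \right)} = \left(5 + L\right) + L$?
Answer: $\frac{622}{9} \approx 69.111$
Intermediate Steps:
$M{\left(V,L \right)} = 5 + 2 L$
$U{\left(O \right)} = O + O \left(4 + O\right)$ ($U{\left(O \right)} = O + \left(4 + O\right) O = O + O \left(4 + O\right)$)
$- \frac{484}{M{\left(3,-6 \right)}} + \frac{U{\left(2 \right)}}{-441} = - \frac{484}{5 + 2 \left(-6\right)} + \frac{2 \left(5 + 2\right)}{-441} = - \frac{484}{5 - 12} + 2 \cdot 7 \left(- \frac{1}{441}\right) = - \frac{484}{-7} + 14 \left(- \frac{1}{441}\right) = \left(-484\right) \left(- \frac{1}{7}\right) - \frac{2}{63} = \frac{484}{7} - \frac{2}{63} = \frac{622}{9}$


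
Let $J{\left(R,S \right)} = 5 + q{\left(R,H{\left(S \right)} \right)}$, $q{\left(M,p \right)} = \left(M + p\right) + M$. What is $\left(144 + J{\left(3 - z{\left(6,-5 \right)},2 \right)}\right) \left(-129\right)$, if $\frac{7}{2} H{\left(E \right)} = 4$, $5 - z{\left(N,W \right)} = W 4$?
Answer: $- \frac{95847}{7} \approx -13692.0$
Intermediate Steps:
$z{\left(N,W \right)} = 5 - 4 W$ ($z{\left(N,W \right)} = 5 - W 4 = 5 - 4 W$)
$H{\left(E \right)} = \frac{8}{7}$ ($H{\left(E \right)} = \frac{2}{7} \cdot 4 = \frac{8}{7}$)
$q{\left(M,p \right)} = p + 2 M$
$J{\left(R,S \right)} = \frac{43}{7} + 2 R$ ($J{\left(R,S \right)} = 5 + \left(\frac{8}{7} + 2 R\right) = \frac{43}{7} + 2 R$)
$\left(144 + J{\left(3 - z{\left(6,-5 \right)},2 \right)}\right) \left(-129\right) = \left(144 + \left(\frac{43}{7} + 2 \left(3 - \left(5 - -20\right)\right)\right)\right) \left(-129\right) = \left(144 + \left(\frac{43}{7} + 2 \left(3 - \left(5 + 20\right)\right)\right)\right) \left(-129\right) = \left(144 + \left(\frac{43}{7} + 2 \left(3 - 25\right)\right)\right) \left(-129\right) = \left(144 + \left(\frac{43}{7} + 2 \left(-22\right)\right)\right) \left(-129\right) = \left(144 + \left(\frac{43}{7} - 44\right)\right) \left(-129\right) = \left(144 - \frac{265}{7}\right) \left(-129\right) = \frac{743}{7} \left(-129\right) = - \frac{95847}{7}$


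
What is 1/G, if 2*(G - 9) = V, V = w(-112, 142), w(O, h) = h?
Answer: 1/80 ≈ 0.012500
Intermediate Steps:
V = 142
G = 80 (G = 9 + (½)*142 = 9 + 71 = 80)
1/G = 1/80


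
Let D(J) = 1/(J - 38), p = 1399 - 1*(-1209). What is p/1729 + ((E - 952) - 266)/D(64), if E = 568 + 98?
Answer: -24812000/1729 ≈ -14350.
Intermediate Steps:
E = 666
p = 2608 (p = 1399 + 1209 = 2608)
D(J) = 1/(-38 + J)
p/1729 + ((E - 952) - 266)/D(64) = 2608/1729 + ((666 - 952) - 266)/(1/(-38 + 64)) = 2608*(1/1729) + (-286 - 266)/(1/26) = 2608/1729 - 552/1/26 = 2608/1729 - 552*26 = 2608/1729 - 14352 = -24812000/1729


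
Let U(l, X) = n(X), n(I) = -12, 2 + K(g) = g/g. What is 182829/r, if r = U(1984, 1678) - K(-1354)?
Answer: -182829/11 ≈ -16621.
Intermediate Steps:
K(g) = -1 (K(g) = -2 + g/g = -2 + 1 = -1)
U(l, X) = -12
r = -11 (r = -12 - 1*(-1) = -12 + 1 = -11)
182829/r = 182829/(-11) = 182829*(-1/11) = -182829/11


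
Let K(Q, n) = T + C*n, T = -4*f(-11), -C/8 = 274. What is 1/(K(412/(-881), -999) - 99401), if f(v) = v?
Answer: 1/2090451 ≈ 4.7837e-7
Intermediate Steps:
C = -2192 (C = -8*274 = -2192)
T = 44 (T = -4*(-11) = 44)
K(Q, n) = 44 - 2192*n
1/(K(412/(-881), -999) - 99401) = 1/((44 - 2192*(-999)) - 99401) = 1/((44 + 2189808) - 99401) = 1/(2189852 - 99401) = 1/2090451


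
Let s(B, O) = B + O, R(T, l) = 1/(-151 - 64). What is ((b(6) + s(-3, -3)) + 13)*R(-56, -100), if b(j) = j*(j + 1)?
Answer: -49/215 ≈ -0.22791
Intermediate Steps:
R(T, l) = -1/215 (R(T, l) = 1/(-215) = -1/215)
b(j) = j*(1 + j)
((b(6) + s(-3, -3)) + 13)*R(-56, -100) = ((6*(1 + 6) + (-3 - 3)) + 13)*(-1/215) = ((6*7 - 6) + 13)*(-1/215) = ((42 - 6) + 13)*(-1/215) = (36 + 13)*(-1/215) = 49*(-1/215) = -49/215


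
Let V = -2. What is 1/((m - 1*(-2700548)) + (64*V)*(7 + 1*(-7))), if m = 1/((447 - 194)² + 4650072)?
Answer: 4714081/12730602016389 ≈ 3.7030e-7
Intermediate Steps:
m = 1/4714081 (m = 1/(253² + 4650072) = 1/(64009 + 4650072) = 1/4714081 ≈ 2.1213e-7)
1/((m - 1*(-2700548)) + (64*V)*(7 + 1*(-7))) = 1/((1/4714081 - 1*(-2700548)) + (64*(-2))*(7 + 1*(-7))) = 1/((1/4714081 + 2700548) - 128*(7 - 7)) = 1/(12730602016389/4714081 - 128*0) = 1/(12730602016389/4714081 + 0) = 1/(12730602016389/4714081) = 4714081/12730602016389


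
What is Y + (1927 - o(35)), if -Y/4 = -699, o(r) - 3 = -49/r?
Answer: 23607/5 ≈ 4721.4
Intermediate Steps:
o(r) = 3 - 49/r
Y = 2796 (Y = -4*(-699) = 2796)
Y + (1927 - o(35)) = 2796 + (1927 - (3 - 49/35)) = 2796 + (1927 - (3 - 49*1/35)) = 2796 + (1927 - (3 - 7/5)) = 2796 + (1927 - 1*8/5) = 2796 + (1927 - 8/5) = 2796 + 9627/5 = 23607/5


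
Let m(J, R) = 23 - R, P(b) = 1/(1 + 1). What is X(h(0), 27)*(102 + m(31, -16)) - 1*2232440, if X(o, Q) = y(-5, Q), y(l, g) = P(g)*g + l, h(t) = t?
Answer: -4462483/2 ≈ -2.2312e+6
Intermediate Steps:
P(b) = ½ (P(b) = 1/2 = ½)
y(l, g) = l + g/2 (y(l, g) = g/2 + l = l + g/2)
X(o, Q) = -5 + Q/2
X(h(0), 27)*(102 + m(31, -16)) - 1*2232440 = (-5 + (½)*27)*(102 + (23 - 1*(-16))) - 1*2232440 = (-5 + 27/2)*(102 + (23 + 16)) - 2232440 = 17*(102 + 39)/2 - 2232440 = (17/2)*141 - 2232440 = 2397/2 - 2232440 = -4462483/2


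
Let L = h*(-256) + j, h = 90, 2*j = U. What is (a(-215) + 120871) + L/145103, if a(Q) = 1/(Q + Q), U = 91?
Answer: 3770825096926/31197145 ≈ 1.2087e+5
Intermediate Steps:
j = 91/2 (j = (½)*91 = 91/2 ≈ 45.500)
L = -45989/2 (L = 90*(-256) + 91/2 = -23040 + 91/2 = -45989/2 ≈ -22995.)
a(Q) = 1/(2*Q)
(a(-215) + 120871) + L/145103 = ((½)/(-215) + 120871) - 45989/2/145103 = ((½)*(-1/215) + 120871) - 45989/2*1/145103 = (-1/430 + 120871) - 45989/290206 = 51974529/430 - 45989/290206 = 3770825096926/31197145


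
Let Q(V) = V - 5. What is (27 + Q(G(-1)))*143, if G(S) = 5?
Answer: 3861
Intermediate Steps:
Q(V) = -5 + V
(27 + Q(G(-1)))*143 = (27 + (-5 + 5))*143 = (27 + 0)*143 = 27*143 = 3861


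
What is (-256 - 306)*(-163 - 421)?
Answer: 328208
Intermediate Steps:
(-256 - 306)*(-163 - 421) = -562*(-584) = 328208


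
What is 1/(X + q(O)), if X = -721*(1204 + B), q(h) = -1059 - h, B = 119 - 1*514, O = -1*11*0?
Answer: -1/584348 ≈ -1.7113e-6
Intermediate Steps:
O = 0 (O = -11*0 = 0)
B = -395 (B = 119 - 514 = -395)
X = -583289 (X = -721*(1204 - 395) = -721*809 = -583289)
1/(X + q(O)) = 1/(-583289 + (-1059 - 1*0)) = 1/(-583289 + (-1059 + 0)) = 1/(-583289 - 1059) = 1/(-584348) = -1/584348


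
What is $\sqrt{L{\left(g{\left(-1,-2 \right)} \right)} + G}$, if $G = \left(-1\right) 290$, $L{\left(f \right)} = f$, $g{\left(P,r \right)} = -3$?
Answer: $i \sqrt{293} \approx 17.117 i$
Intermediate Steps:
$G = -290$
$\sqrt{L{\left(g{\left(-1,-2 \right)} \right)} + G} = \sqrt{-3 - 290} = \sqrt{-293} = i \sqrt{293}$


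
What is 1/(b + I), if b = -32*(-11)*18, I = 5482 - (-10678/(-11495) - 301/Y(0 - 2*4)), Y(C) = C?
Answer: 4840/57012519 ≈ 8.4894e-5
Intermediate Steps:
I = 26346279/4840 (I = 5482 - (-10678/(-11495) - 301/(0 - 2*4)) = 5482 - (-10678*(-1/11495) - 301/(0 - 8)) = 5482 - (562/605 - 301/(-8)) = 5482 - (562/605 - 301*(-⅛)) = 5482 - (562/605 + 301/8) = 5482 - 1*186601/4840 = 5482 - 186601/4840 = 26346279/4840 ≈ 5443.4)
b = 6336 (b = 352*18 = 6336)
1/(b + I) = 1/(6336 + 26346279/4840) = 1/(57012519/4840) = 4840/57012519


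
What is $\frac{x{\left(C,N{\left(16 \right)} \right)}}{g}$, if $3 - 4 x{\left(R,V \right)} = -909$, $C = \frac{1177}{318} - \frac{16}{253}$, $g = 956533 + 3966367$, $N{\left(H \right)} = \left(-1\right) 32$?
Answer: $\frac{3}{64775} \approx 4.6314 \cdot 10^{-5}$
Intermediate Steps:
$N{\left(H \right)} = -32$
$g = 4922900$
$C = \frac{292693}{80454}$ ($C = 1177 \cdot \frac{1}{318} - \frac{16}{253} = \frac{1177}{318} - \frac{16}{253} = \frac{292693}{80454} \approx 3.638$)
$x{\left(R,V \right)} = 228$ ($x{\left(R,V \right)} = \frac{3}{4} - - \frac{909}{4} = \frac{3}{4} + \frac{909}{4} = 228$)
$\frac{x{\left(C,N{\left(16 \right)} \right)}}{g} = \frac{228}{4922900} = 228 \cdot \frac{1}{4922900} = \frac{3}{64775}$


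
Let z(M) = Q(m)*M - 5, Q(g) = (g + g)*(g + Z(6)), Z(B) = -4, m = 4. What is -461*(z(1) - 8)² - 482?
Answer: -78391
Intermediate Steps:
Q(g) = 2*g*(-4 + g) (Q(g) = (g + g)*(g - 4) = (2*g)*(-4 + g) = 2*g*(-4 + g))
z(M) = -5 (z(M) = (2*4*(-4 + 4))*M - 5 = (2*4*0)*M - 5 = 0*M - 5 = 0 - 5 = -5)
-461*(z(1) - 8)² - 482 = -461*(-5 - 8)² - 482 = -461*(-13)² - 482 = -461*169 - 482 = -77909 - 482 = -78391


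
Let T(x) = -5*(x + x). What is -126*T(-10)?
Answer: -12600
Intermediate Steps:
T(x) = -10*x
-126*T(-10) = -(-1260)*(-10) = -126*100 = -12600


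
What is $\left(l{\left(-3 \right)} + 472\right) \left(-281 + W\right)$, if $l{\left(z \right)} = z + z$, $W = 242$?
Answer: $-18174$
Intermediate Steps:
$l{\left(z \right)} = 2 z$
$\left(l{\left(-3 \right)} + 472\right) \left(-281 + W\right) = \left(2 \left(-3\right) + 472\right) \left(-281 + 242\right) = \left(-6 + 472\right) \left(-39\right) = 466 \left(-39\right) = -18174$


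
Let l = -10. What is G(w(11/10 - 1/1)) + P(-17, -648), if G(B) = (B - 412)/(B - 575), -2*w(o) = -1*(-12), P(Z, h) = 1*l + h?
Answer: -381880/581 ≈ -657.28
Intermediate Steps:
P(Z, h) = -10 + h (P(Z, h) = 1*(-10) + h = -10 + h)
w(o) = -6 (w(o) = -(-1)*(-12)/2 = -1/2*12 = -6)
G(B) = (-412 + B)/(-575 + B)
G(w(11/10 - 1/1)) + P(-17, -648) = (-412 - 6)/(-575 - 6) + (-10 - 648) = -418/(-581) - 658 = -1/581*(-418) - 658 = 418/581 - 658 = -381880/581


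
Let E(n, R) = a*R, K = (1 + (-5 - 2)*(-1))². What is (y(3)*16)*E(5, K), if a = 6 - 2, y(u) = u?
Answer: 12288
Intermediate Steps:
K = 64 (K = (1 - 7*(-1))² = (1 + 7)² = 8² = 64)
a = 4
E(n, R) = 4*R
(y(3)*16)*E(5, K) = (3*16)*(4*64) = 48*256 = 12288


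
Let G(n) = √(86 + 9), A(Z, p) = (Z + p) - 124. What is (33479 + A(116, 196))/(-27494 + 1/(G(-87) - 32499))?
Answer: -977647523464067021/798391333953231629 + 33667*√95/798391333953231629 ≈ -1.2245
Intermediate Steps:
A(Z, p) = -124 + Z + p
G(n) = √95
(33479 + A(116, 196))/(-27494 + 1/(G(-87) - 32499)) = (33479 + (-124 + 116 + 196))/(-27494 + 1/(√95 - 32499)) = (33479 + 188)/(-27494 + 1/(-32499 + √95)) = 33667/(-27494 + 1/(-32499 + √95))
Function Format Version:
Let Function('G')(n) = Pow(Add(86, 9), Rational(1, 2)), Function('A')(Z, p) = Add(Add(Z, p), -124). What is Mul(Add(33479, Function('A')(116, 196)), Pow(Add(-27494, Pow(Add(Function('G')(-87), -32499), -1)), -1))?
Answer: Add(Rational(-977647523464067021, 798391333953231629), Mul(Rational(33667, 798391333953231629), Pow(95, Rational(1, 2)))) ≈ -1.2245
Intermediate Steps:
Function('A')(Z, p) = Add(-124, Z, p)
Function('G')(n) = Pow(95, Rational(1, 2))
Mul(Add(33479, Function('A')(116, 196)), Pow(Add(-27494, Pow(Add(Function('G')(-87), -32499), -1)), -1)) = Mul(Add(33479, Add(-124, 116, 196)), Pow(Add(-27494, Pow(Add(Pow(95, Rational(1, 2)), -32499), -1)), -1)) = Mul(Add(33479, 188), Pow(Add(-27494, Pow(Add(-32499, Pow(95, Rational(1, 2))), -1)), -1)) = Mul(33667, Pow(Add(-27494, Pow(Add(-32499, Pow(95, Rational(1, 2))), -1)), -1))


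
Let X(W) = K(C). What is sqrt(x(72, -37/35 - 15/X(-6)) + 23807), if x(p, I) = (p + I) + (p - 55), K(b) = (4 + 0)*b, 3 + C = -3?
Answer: sqrt(468353130)/140 ≈ 154.58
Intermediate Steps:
C = -6 (C = -3 - 3 = -6)
K(b) = 4*b
X(W) = -24 (X(W) = 4*(-6) = -24)
x(p, I) = -55 + I + 2*p (x(p, I) = (I + p) + (-55 + p) = -55 + I + 2*p)
sqrt(x(72, -37/35 - 15/X(-6)) + 23807) = sqrt((-55 + (-37/35 - 15/(-24)) + 2*72) + 23807) = sqrt((-55 + (-37*1/35 - 15*(-1/24)) + 144) + 23807) = sqrt((-55 + (-37/35 + 5/8) + 144) + 23807) = sqrt((-55 - 121/280 + 144) + 23807) = sqrt(24799/280 + 23807) = sqrt(6690759/280) = sqrt(468353130)/140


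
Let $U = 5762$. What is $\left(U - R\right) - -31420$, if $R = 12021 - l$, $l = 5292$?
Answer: $30453$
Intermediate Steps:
$R = 6729$ ($R = 12021 - 5292 = 6729$)
$\left(U - R\right) - -31420 = \left(5762 - 6729\right) - -31420 = \left(5762 - 6729\right) + 31420 = -967 + 31420 = 30453$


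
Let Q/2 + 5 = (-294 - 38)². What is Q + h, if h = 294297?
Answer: 514735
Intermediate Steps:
Q = 220438 (Q = -10 + 2*(-294 - 38)² = -10 + 2*(-332)² = -10 + 2*110224 = -10 + 220448 = 220438)
Q + h = 220438 + 294297 = 514735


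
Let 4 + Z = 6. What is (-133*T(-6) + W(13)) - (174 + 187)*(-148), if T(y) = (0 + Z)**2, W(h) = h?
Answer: 52909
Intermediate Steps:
Z = 2 (Z = -4 + 6 = 2)
T(y) = 4 (T(y) = (0 + 2)**2 = 2**2 = 4)
(-133*T(-6) + W(13)) - (174 + 187)*(-148) = (-133*4 + 13) - (174 + 187)*(-148) = (-532 + 13) - 361*(-148) = -519 - 1*(-53428) = -519 + 53428 = 52909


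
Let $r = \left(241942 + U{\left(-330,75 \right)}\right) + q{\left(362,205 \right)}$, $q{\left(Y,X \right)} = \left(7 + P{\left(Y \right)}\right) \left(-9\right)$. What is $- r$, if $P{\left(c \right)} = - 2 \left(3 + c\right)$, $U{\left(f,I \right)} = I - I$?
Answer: $-248449$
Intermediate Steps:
$U{\left(f,I \right)} = 0$
$P{\left(c \right)} = -6 - 2 c$
$q{\left(Y,X \right)} = -9 + 18 Y$ ($q{\left(Y,X \right)} = \left(7 - \left(6 + 2 Y\right)\right) \left(-9\right) = \left(1 - 2 Y\right) \left(-9\right) = -9 + 18 Y$)
$r = 248449$ ($r = \left(241942 + 0\right) + \left(-9 + 18 \cdot 362\right) = 241942 + \left(-9 + 6516\right) = 241942 + 6507 = 248449$)
$- r = \left(-1\right) 248449 = -248449$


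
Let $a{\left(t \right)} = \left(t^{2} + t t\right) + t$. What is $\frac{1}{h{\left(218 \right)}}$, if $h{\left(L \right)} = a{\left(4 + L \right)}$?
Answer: $\frac{1}{98790} \approx 1.0122 \cdot 10^{-5}$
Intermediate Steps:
$a{\left(t \right)} = t + 2 t^{2}$ ($a{\left(t \right)} = \left(t^{2} + t^{2}\right) + t = 2 t^{2} + t = t + 2 t^{2}$)
$h{\left(L \right)} = \left(4 + L\right) \left(9 + 2 L\right)$ ($h{\left(L \right)} = \left(4 + L\right) \left(1 + 2 \left(4 + L\right)\right) = \left(4 + L\right) \left(1 + \left(8 + 2 L\right)\right) = \left(4 + L\right) \left(9 + 2 L\right)$)
$\frac{1}{h{\left(218 \right)}} = \frac{1}{\left(4 + 218\right) \left(9 + 2 \cdot 218\right)} = \frac{1}{222 \left(9 + 436\right)} = \frac{1}{222 \cdot 445} = \frac{1}{98790}$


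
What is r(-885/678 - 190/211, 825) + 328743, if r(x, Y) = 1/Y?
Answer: 271212976/825 ≈ 3.2874e+5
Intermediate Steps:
r(-885/678 - 190/211, 825) + 328743 = 1/825 + 328743 = 271212976/825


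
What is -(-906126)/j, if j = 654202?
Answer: 453063/327101 ≈ 1.3851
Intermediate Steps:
-(-906126)/j = -(-906126)/654202 = -1*(-453063/327101) = 453063/327101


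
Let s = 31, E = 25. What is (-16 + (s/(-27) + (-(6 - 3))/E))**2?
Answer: 135862336/455625 ≈ 298.19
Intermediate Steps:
(-16 + (s/(-27) + (-(6 - 3))/E))**2 = (-16 + (31/(-27) - (6 - 3)/25))**2 = (-16 + (31*(-1/27) - 1*3*(1/25)))**2 = (-16 + (-31/27 - 3*1/25))**2 = (-16 + (-31/27 - 3/25))**2 = (-16 - 856/675)**2 = (-11656/675)**2 = 135862336/455625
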